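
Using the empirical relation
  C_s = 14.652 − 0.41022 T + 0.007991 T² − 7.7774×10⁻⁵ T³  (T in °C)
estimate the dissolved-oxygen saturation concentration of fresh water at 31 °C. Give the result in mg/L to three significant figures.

C_s ≈ 7.30 mg/L

C_s = 14.652 − 0.41022×31 + 0.007991×31² − 7.7774×10⁻⁵×31³ = 7.298 mg/L.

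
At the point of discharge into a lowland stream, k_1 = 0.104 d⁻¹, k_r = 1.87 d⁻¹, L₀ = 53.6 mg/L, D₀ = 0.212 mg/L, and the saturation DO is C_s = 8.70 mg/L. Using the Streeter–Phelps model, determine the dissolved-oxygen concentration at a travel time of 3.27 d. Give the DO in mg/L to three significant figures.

DO ≈ 6.46 mg/L

k_1 L₀/(k_r−k_1) = 0.104×53.6/(1.87−0.104) = 5.574/1.766 = 3.157 mg/L.
e^(−k_1 t) = e^(−0.104×3.270) = 0.7117; e^(−k_r t) = e^(−1.87×3.270) = 0.002210.
D = 3.157 × (0.7117 − 0.002210) + 0.212 × 0.002210 = 2.240 + 0.0004685 = 2.240 mg/L.
DO = C_s − D = 8.70 − 2.240 = 6.460 mg/L.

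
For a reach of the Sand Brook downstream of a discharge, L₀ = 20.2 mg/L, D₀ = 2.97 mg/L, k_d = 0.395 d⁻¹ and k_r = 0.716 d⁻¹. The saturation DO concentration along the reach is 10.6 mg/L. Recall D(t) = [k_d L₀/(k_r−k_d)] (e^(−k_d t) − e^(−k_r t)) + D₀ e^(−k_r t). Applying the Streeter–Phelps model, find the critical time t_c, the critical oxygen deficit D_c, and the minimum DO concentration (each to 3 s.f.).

t_c = [1/(k_r−k_d)] ln[(k_r/k_d)(1 − D₀(k_r−k_d)/(k_d L₀))]
= [1/(0.716−0.395)] ln[(0.716/0.395)(1 − 2.97×0.3210/(0.395×20.2))]
= (1/0.3210) ln[1.813 × 0.8805] = 3.115 × ln(1.596) = 3.115 × 0.4675 = 1.457 d.
L(t_c) = L₀ e^(−k_d t_c) = 20.2 × 0.5625 = 11.36 mg/L, and at the critical point k_r D_c = k_d L, so D_c = (0.395/0.716) × 11.36 = 6.269 mg/L.
Minimum DO = C_s − D_c = 10.6 − 6.269 = 4.331 mg/L.

t_c ≈ 1.46 d; D_c ≈ 6.27 mg/L; min DO ≈ 4.33 mg/L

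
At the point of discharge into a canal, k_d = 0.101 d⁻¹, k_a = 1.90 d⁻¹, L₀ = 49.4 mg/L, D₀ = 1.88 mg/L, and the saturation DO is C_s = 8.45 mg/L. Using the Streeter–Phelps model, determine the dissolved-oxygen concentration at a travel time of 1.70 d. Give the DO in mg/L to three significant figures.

DO ≈ 6.15 mg/L

k_d L₀/(k_a−k_d) = 0.101×49.4/(1.90−0.101) = 4.989/1.799 = 2.773 mg/L.
e^(−k_d t) = e^(−0.101×1.700) = 0.8422; e^(−k_a t) = e^(−1.90×1.700) = 0.03956.
D = 2.773 × (0.8422 − 0.03956) + 1.88 × 0.03956 = 2.226 + 0.07437 = 2.301 mg/L.
DO = C_s − D = 8.45 − 2.301 = 6.149 mg/L.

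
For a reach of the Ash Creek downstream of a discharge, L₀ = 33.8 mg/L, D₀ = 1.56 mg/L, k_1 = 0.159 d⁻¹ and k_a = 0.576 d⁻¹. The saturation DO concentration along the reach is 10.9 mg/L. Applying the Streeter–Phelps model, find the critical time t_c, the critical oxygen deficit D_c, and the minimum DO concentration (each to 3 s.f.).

t_c ≈ 2.78 d; D_c ≈ 6.00 mg/L; min DO ≈ 4.90 mg/L

t_c = [1/(k_a−k_1)] ln[(k_a/k_1)(1 − D₀(k_a−k_1)/(k_1 L₀))]
= [1/(0.576−0.159)] ln[(0.576/0.159)(1 − 1.56×0.4170/(0.159×33.8))]
= (1/0.4170) ln[3.623 × 0.8790] = 2.398 × ln(3.184) = 2.398 × 1.158 = 2.777 d.
L(t_c) = L₀ e^(−k_1 t_c) = 33.8 × 0.6430 = 21.73 mg/L, and at the critical point k_a D_c = k_1 L, so D_c = (0.159/0.576) × 21.73 = 5.999 mg/L.
Minimum DO = C_s − D_c = 10.9 − 5.999 = 4.901 mg/L.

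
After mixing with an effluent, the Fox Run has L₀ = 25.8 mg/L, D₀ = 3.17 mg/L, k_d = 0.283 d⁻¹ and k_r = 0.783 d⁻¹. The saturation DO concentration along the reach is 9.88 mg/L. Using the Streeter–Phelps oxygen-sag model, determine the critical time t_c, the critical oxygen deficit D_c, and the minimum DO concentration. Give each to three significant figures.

t_c = [1/(k_r−k_d)] ln[(k_r/k_d)(1 − D₀(k_r−k_d)/(k_d L₀))]
= [1/(0.783−0.283)] ln[(0.783/0.283)(1 − 3.17×0.5000/(0.283×25.8))]
= (1/0.5000) ln[2.767 × 0.7829] = 2.000 × ln(2.166) = 2.000 × 0.7730 = 1.546 d.
D_c = (k_d/k_r) L₀ e^(−k_d t_c) = (0.283/0.783) × 25.8 × e^(−0.283×1.546) = 0.3614 × 25.8 × 0.6457 = 6.021 mg/L.
Minimum DO = C_s − D_c = 9.88 − 6.021 = 3.859 mg/L.

t_c ≈ 1.55 d; D_c ≈ 6.02 mg/L; min DO ≈ 3.86 mg/L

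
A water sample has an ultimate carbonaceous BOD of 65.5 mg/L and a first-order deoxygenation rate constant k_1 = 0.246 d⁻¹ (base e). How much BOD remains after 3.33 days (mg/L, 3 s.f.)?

L_t = L₀ e^(−k_1 t) = 65.5 × e^(−0.246×3.33) = 65.5 × 0.4408 = 28.87 mg/L.

L ≈ 28.9 mg/L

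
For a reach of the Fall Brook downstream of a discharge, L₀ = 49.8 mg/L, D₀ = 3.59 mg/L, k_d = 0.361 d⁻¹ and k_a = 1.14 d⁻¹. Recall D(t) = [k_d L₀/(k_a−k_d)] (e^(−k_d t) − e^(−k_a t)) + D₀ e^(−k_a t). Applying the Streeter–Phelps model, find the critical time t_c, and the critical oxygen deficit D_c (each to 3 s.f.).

At the critical point dD/dt = 0, so k_d L₀ e^(−k_d t) = k_a D. Substituting D(t) from the Streeter–Phelps equation and solving for t gives
t_c = ln[(k_a/k_d)(1 − D₀(k_a−k_d)/(k_d L₀))] / (k_a−k_d).
Here k_a−k_d = 0.7790 d⁻¹ and 1 − D₀(k_a−k_d)/(k_d L₀) = 1 − 3.59×0.7790/(0.361×49.8) = 0.8444, so
t_c = ln(3.158 × 0.8444) / 0.7790 = 0.9808 / 0.7790 = 1.259 d.
D_c = (k_d/k_a) L₀ e^(−k_d t_c) = (0.361/1.14) × 49.8 × e^(−0.361×1.259) = 0.3167 × 49.8 × 0.6347 = 10.01 mg/L.

t_c ≈ 1.26 d; D_c ≈ 10.0 mg/L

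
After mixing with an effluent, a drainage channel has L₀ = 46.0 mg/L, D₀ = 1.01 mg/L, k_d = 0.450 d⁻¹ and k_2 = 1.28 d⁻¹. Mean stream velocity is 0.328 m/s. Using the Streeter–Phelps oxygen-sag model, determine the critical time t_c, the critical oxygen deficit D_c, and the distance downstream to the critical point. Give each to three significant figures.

With k_2/k_d = 2.844 and 1 − D₀(k_2−k_d)/(k_d L₀) = 0.9595,
t_c = ln(2.844 × 0.9595) / (1.28 − 0.450) = ln(2.729) / 0.8300 = 1.004/0.8300 = 1.210 d.
D_c = (k_d/k_2) L₀ e^(−k_d t_c) = (0.450/1.28) × 46.0 × e^(−0.450×1.210) = 0.3516 × 46.0 × 0.5802 = 9.383 mg/L.
x_c = v t_c = 0.328 m/s × 1.210 d × 86400 s/d = 34280 m ≈ 34.3 km.

t_c ≈ 1.21 d; D_c ≈ 9.38 mg/L; x_c ≈ 34.3 km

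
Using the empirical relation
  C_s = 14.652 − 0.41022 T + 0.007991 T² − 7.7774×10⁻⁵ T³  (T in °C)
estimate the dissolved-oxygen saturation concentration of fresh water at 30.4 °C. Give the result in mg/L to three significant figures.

C_s ≈ 7.38 mg/L

C_s = 14.652 − 0.41022×30.4 + 0.007991×30.4² − 7.7774×10⁻⁵×30.4³ = 7.381 mg/L.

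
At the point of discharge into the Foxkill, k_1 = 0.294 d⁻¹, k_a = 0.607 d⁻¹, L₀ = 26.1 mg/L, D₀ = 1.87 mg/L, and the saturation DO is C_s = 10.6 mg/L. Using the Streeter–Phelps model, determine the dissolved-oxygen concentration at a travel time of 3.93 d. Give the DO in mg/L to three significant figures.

DO ≈ 4.96 mg/L

k_1 L₀/(k_a−k_1) = 0.294×26.1/(0.607−0.294) = 7.673/0.3130 = 24.52 mg/L.
e^(−k_1 t) = e^(−0.294×3.930) = 0.3149; e^(−k_a t) = e^(−0.607×3.930) = 0.09204.
D = 24.52 × (0.3149 − 0.09204) + 1.87 × 0.09204 = 5.464 + 0.1721 = 5.636 mg/L.
DO = C_s − D = 10.6 − 5.636 = 4.964 mg/L.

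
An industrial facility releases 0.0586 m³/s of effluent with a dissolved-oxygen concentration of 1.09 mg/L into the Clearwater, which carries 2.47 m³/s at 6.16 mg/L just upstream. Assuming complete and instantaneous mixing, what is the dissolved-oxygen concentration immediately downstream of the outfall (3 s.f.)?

Flow-weighted mixing: C = (Q_r C_r + Q_w C_w)/(Q_r + Q_w)
= (2.47×6.16 + 0.0586×1.09)/(2.47 + 0.0586) = 15.28/2.529 = 6.043 mg/L.

6.04 mg/L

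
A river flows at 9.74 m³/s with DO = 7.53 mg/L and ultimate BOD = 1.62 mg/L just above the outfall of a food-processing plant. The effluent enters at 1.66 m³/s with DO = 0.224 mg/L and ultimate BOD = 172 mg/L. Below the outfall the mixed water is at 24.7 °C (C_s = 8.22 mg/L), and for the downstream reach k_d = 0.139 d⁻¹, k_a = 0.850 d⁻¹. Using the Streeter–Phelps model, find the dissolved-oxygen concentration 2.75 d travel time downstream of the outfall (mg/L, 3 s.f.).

DO ≈ 5.02 mg/L

Mixed DO = (9.74×7.53 + 1.66×0.224)/(9.74+1.66) = 73.71/11.40 = 6.466 mg/L.
Mixed L₀ = (9.74×1.62 + 1.66×172)/(11.40) = 301.3/11.40 = 26.43 mg/L.
Initial deficit D₀ = C_s − DO₀ = 8.22 − 6.466 = 1.754 mg/L.
D(2.75) = [0.139×26.43/(0.850−0.139)](e^(−0.139×2.75) − e^(−0.850×2.75)) + 1.754 e^(−0.850×2.75)
= 5.167 × (0.6823 − 0.09657) + 1.754 × 0.09657 = 3.196 mg/L.
DO = 8.22 − 3.196 = 5.024 mg/L.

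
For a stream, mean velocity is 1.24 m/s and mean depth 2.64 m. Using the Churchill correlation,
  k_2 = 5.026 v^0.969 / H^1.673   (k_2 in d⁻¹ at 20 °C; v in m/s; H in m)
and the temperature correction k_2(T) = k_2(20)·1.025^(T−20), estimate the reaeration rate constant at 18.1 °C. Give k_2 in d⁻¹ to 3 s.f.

k_2(20) = 5.026 × 1.24^0.969 / 2.64^1.673 = 5.026 × 1.232 / 5.074 = 1.220 d⁻¹.
k_2(18.1) = 1.220 × 1.025^(18.1−20) = 1.220 × 0.9542 = 1.164 d⁻¹.

k_2 ≈ 1.16 d⁻¹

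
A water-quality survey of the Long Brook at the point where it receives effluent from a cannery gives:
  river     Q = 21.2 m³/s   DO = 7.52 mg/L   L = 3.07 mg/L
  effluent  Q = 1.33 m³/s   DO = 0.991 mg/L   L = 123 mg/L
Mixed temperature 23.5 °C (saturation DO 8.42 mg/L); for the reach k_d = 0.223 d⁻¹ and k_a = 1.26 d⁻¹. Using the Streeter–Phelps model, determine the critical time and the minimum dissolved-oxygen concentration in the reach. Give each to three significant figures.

t_c ≈ 0.813 d; minimum DO ≈ 6.92 mg/L

Mixed DO = (21.2×7.52 + 1.33×0.991)/(21.2+1.33) = 160.7/22.53 = 7.135 mg/L.
Mixed L₀ = (21.2×3.07 + 1.33×123)/(22.53) = 228.7/22.53 = 10.15 mg/L.
Initial deficit D₀ = C_s − DO₀ = 8.42 − 7.135 = 1.285 mg/L.
t_c = (1/1.037) ln[(1.26/0.223)(1 − 1.285×1.037/(0.223×10.15))] = 0.9643 × ln(2.323) = 0.8126 d.
D_c = (0.223/1.26) × 10.15 × e^(−0.223×0.8126) = 0.1770 × 10.15 × 0.8343 = 1.499 mg/L.
Minimum DO = 8.42 − 1.499 = 6.921 mg/L.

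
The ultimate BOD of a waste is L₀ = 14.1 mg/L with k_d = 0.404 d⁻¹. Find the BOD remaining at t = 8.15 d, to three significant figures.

L_t = L₀ e^(−k_d t) = 14.1 × e^(−0.404×8.15) = 14.1 × 0.03716 = 0.5239 mg/L.

L ≈ 0.524 mg/L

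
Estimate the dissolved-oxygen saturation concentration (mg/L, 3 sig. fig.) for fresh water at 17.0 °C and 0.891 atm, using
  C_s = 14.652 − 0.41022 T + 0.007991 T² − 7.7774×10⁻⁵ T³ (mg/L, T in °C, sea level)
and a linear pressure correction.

At sea level: C_s = 14.652 − 0.41022×17.0 + 0.007991×17.0² − 7.7774×10⁻⁵×17.0³ = 9.606 mg/L.
Pressure correction: C_s' = 9.606 × 0.891 = 8.559 mg/L.

C_s ≈ 8.56 mg/L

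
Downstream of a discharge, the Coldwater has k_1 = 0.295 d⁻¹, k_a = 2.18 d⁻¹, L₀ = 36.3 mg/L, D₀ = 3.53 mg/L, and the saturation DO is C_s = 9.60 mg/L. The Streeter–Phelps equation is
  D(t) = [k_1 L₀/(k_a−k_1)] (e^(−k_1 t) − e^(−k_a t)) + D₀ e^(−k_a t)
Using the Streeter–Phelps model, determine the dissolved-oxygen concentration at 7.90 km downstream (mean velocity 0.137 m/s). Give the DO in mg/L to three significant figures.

Travel time t = x/v = 7.90 km / (0.137 m/s) = 7900 m / 0.137 m/s = 57660 s = 0.6674 d.
k_1 L₀/(k_a−k_1) = 0.295×36.3/(2.18−0.295) = 10.71/1.885 = 5.681 mg/L.
e^(−k_1 t) = e^(−0.295×0.6674) = 0.8213; e^(−k_a t) = e^(−2.18×0.6674) = 0.2334.
D = 5.681 × (0.8213 − 0.2334) + 3.53 × 0.2334 = 3.340 + 0.8239 = 4.164 mg/L.
DO = C_s − D = 9.60 − 4.164 = 5.436 mg/L.

DO ≈ 5.44 mg/L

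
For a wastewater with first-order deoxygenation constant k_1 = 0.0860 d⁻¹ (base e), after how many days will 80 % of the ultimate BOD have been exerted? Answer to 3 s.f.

y/L₀ = 1 − e^(−k_1 t) = 0.80 ⇒ e^(−k_1 t) = 0.200
t = −ln(0.200) / 0.0860 = 1.609 / 0.0860 = 18.71 d.

t ≈ 18.7 d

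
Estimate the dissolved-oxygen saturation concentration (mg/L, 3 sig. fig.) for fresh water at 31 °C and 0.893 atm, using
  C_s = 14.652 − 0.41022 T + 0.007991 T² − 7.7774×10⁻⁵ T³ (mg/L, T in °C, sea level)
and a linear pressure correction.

C_s ≈ 6.52 mg/L

At sea level: C_s = 14.652 − 0.41022×31 + 0.007991×31² − 7.7774×10⁻⁵×31³ = 7.298 mg/L.
Pressure correction: C_s' = 7.298 × 0.893 = 6.517 mg/L.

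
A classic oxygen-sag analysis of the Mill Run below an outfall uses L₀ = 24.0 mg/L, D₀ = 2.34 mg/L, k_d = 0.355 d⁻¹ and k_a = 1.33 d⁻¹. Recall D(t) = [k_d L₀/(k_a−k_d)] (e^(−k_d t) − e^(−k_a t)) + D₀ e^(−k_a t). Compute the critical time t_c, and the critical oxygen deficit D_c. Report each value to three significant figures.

t_c ≈ 1.04 d; D_c ≈ 4.44 mg/L

At the critical point dD/dt = 0, so k_d L₀ e^(−k_d t) = k_a D. Substituting D(t) from the Streeter–Phelps equation and solving for t gives
t_c = ln[(k_a/k_d)(1 − D₀(k_a−k_d)/(k_d L₀))] / (k_a−k_d).
Here k_a−k_d = 0.9750 d⁻¹ and 1 − D₀(k_a−k_d)/(k_d L₀) = 1 − 2.34×0.9750/(0.355×24.0) = 0.7322, so
t_c = ln(3.746 × 0.7322) / 0.9750 = 1.009 / 0.9750 = 1.035 d.
D_c = (k_d/k_a) L₀ e^(−k_d t_c) = (0.355/1.33) × 24.0 × e^(−0.355×1.035) = 0.2669 × 24.0 × 0.6925 = 4.436 mg/L.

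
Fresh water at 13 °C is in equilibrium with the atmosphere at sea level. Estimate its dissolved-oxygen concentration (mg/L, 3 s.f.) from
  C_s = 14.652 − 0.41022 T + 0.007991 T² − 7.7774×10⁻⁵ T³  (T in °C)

C_s ≈ 10.5 mg/L

C_s = 14.652 − 0.41022×13 + 0.007991×13² − 7.7774×10⁻⁵×13³ = 10.50 mg/L.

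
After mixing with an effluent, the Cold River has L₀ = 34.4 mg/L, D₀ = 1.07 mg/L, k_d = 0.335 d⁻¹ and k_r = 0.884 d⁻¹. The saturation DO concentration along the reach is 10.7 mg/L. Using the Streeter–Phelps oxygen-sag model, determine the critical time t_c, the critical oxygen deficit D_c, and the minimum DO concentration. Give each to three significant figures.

t_c ≈ 1.67 d; D_c ≈ 7.45 mg/L; min DO ≈ 3.25 mg/L

At the critical point dD/dt = 0, so k_d L₀ e^(−k_d t) = k_r D. Substituting D(t) from the Streeter–Phelps equation and solving for t gives
t_c = ln[(k_r/k_d)(1 − D₀(k_r−k_d)/(k_d L₀))] / (k_r−k_d).
Here k_r−k_d = 0.5490 d⁻¹ and 1 − D₀(k_r−k_d)/(k_d L₀) = 1 − 1.07×0.5490/(0.335×34.4) = 0.9490, so
t_c = ln(2.639 × 0.9490) / 0.5490 = 0.9180 / 0.5490 = 1.672 d.
D_c = (k_d/k_r) L₀ e^(−k_d t_c) = (0.335/0.884) × 34.4 × e^(−0.335×1.672) = 0.3790 × 34.4 × 0.5711 = 7.445 mg/L.
Minimum DO = C_s − D_c = 10.7 − 7.445 = 3.255 mg/L.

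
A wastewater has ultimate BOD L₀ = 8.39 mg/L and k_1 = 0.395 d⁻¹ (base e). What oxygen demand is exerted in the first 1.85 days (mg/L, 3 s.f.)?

y ≈ 4.35 mg/L

y_t = L₀(1 − e^(−k_1 t)) = 8.39 × (1 − e^(−0.395×1.85))
= 8.39 × (1 − 0.4815) = 8.39 × 0.5185 = 4.350 mg/L.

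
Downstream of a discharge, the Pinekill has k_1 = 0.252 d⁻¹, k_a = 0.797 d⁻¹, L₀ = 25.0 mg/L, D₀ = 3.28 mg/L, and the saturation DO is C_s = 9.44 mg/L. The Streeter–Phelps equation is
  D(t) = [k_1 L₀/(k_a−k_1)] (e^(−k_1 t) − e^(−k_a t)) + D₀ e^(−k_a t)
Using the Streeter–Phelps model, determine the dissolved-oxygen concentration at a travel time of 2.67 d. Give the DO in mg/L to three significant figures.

DO ≈ 4.53 mg/L

k_1 L₀/(k_a−k_1) = 0.252×25.0/(0.797−0.252) = 6.300/0.5450 = 11.56 mg/L.
e^(−k_1 t) = e^(−0.252×2.670) = 0.5103; e^(−k_a t) = e^(−0.797×2.670) = 0.1191.
D = 11.56 × (0.5103 − 0.1191) + 3.28 × 0.1191 = 4.522 + 0.3906 = 4.912 mg/L.
DO = C_s − D = 9.44 − 4.912 = 4.528 mg/L.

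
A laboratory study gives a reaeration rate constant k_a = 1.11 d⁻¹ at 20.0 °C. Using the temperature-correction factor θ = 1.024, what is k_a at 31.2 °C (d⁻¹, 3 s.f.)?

k_a ≈ 1.45 d⁻¹

k_a(T₂) = k_a(T₁) · θ^(T₂−T₁) = 1.11 × 1.024^(31.2−20.0)
= 1.11 × 1.024^11.2 = 1.11 × 1.304 = 1.448 d⁻¹.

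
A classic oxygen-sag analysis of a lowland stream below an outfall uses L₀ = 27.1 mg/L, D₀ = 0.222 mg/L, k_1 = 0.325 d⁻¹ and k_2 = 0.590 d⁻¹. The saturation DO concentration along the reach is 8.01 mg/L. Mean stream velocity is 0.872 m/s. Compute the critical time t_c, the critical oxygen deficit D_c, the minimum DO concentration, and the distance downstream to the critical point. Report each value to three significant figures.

t_c ≈ 2.22 d; D_c ≈ 7.24 mg/L; min DO ≈ 0.766 mg/L; x_c ≈ 168 km

At the critical point dD/dt = 0, so k_1 L₀ e^(−k_1 t) = k_2 D. Substituting D(t) from the Streeter–Phelps equation and solving for t gives
t_c = ln[(k_2/k_1)(1 − D₀(k_2−k_1)/(k_1 L₀))] / (k_2−k_1).
Here k_2−k_1 = 0.2650 d⁻¹ and 1 − D₀(k_2−k_1)/(k_1 L₀) = 1 − 0.222×0.2650/(0.325×27.1) = 0.9933, so
t_c = ln(1.815 × 0.9933) / 0.2650 = 0.5896 / 0.2650 = 2.225 d.
L(t_c) = L₀ e^(−k_1 t_c) = 27.1 × 0.4853 = 13.15 mg/L, and at the critical point k_2 D_c = k_1 L, so D_c = (0.325/0.590) × 13.15 = 7.244 mg/L.
Minimum DO = C_s − D_c = 8.01 − 7.244 = 0.7662 mg/L.
x_c = v t_c = 0.872 m/s × 2.225 d × 86400 s/d = 167600 m ≈ 168 km.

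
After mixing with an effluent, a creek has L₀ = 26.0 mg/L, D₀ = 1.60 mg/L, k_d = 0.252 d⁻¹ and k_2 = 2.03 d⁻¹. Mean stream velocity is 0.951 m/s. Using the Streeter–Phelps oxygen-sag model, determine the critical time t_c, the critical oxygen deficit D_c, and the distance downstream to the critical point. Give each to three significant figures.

t_c ≈ 0.853 d; D_c ≈ 2.60 mg/L; x_c ≈ 70.1 km

With k_2/k_d = 8.056 and 1 − D₀(k_2−k_d)/(k_d L₀) = 0.5658,
t_c = ln(8.056 × 0.5658) / (2.03 − 0.252) = ln(4.558) / 1.778 = 1.517/1.778 = 0.8531 d.
D_c = (k_d/k_2) L₀ e^(−k_d t_c) = (0.252/2.03) × 26.0 × e^(−0.252×0.8531) = 0.1241 × 26.0 × 0.8066 = 2.603 mg/L.
x_c = v t_c = 0.951 m/s × 0.8531 d × 86400 s/d = 70100 m ≈ 70.1 km.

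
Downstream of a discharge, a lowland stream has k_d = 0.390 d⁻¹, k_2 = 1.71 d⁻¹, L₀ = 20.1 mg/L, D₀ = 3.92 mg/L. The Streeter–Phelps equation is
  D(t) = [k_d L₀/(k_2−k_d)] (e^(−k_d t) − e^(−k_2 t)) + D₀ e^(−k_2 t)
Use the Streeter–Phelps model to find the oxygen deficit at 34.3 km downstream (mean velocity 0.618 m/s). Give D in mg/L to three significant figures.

Travel time t = x/v = 34.3 km / (0.618 m/s) = 34300 m / 0.618 m/s = 55500 s = 0.6424 d.
k_d L₀/(k_2−k_d) = 0.390×20.1/(1.71−0.390) = 7.839/1.320 = 5.939 mg/L.
e^(−k_d t) = e^(−0.390×0.6424) = 0.7784; e^(−k_2 t) = e^(−1.71×0.6424) = 0.3334.
D = 5.939 × (0.7784 − 0.3334) + 3.92 × 0.3334 = 2.643 + 1.307 = 3.950 mg/L.

D ≈ 3.95 mg/L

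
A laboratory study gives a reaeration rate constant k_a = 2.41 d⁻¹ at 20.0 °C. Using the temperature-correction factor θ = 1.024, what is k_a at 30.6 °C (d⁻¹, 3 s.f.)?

k_a(T₂) = k_a(T₁) · θ^(T₂−T₁) = 2.41 × 1.024^(30.6−20.0)
= 2.41 × 1.024^10.6 = 2.41 × 1.286 = 3.099 d⁻¹.

k_a ≈ 3.10 d⁻¹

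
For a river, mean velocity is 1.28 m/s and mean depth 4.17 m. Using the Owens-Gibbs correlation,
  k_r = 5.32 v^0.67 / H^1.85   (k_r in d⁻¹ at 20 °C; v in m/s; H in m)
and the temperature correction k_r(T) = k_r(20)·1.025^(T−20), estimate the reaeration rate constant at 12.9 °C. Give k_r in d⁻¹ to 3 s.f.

k_r ≈ 0.375 d⁻¹

k_r(20) = 5.32 × 1.28^0.67 / 4.17^1.85 = 5.32 × 1.180 / 14.04 = 0.4472 d⁻¹.
k_r(12.9) = 0.4472 × 1.025^(12.9−20) = 0.4472 × 0.8392 = 0.3753 d⁻¹.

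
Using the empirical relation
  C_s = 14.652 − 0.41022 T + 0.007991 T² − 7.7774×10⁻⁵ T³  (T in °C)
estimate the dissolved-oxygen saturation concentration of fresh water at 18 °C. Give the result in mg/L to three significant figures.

C_s ≈ 9.40 mg/L

C_s = 14.652 − 0.41022×18 + 0.007991×18² − 7.7774×10⁻⁵×18³ = 9.404 mg/L.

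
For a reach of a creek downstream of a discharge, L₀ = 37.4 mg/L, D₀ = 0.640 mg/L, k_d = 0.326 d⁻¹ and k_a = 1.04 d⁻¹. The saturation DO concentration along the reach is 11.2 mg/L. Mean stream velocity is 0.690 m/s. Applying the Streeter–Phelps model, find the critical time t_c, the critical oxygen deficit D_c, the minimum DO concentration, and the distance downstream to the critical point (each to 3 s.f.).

t_c = [1/(k_a−k_d)] ln[(k_a/k_d)(1 − D₀(k_a−k_d)/(k_d L₀))]
= [1/(1.04−0.326)] ln[(1.04/0.326)(1 − 0.640×0.7140/(0.326×37.4))]
= (1/0.7140) ln[3.190 × 0.9625] = 1.401 × ln(3.071) = 1.401 × 1.122 = 1.571 d.
D_c = (k_d/k_a) L₀ e^(−k_d t_c) = (0.326/1.04) × 37.4 × e^(−0.326×1.571) = 0.3135 × 37.4 × 0.5992 = 7.024 mg/L.
Minimum DO = C_s − D_c = 11.2 − 7.024 = 4.176 mg/L.
x_c = v t_c = 0.690 m/s × 1.571 d × 86400 s/d = 93670 m ≈ 93.7 km.

t_c ≈ 1.57 d; D_c ≈ 7.02 mg/L; min DO ≈ 4.18 mg/L; x_c ≈ 93.7 km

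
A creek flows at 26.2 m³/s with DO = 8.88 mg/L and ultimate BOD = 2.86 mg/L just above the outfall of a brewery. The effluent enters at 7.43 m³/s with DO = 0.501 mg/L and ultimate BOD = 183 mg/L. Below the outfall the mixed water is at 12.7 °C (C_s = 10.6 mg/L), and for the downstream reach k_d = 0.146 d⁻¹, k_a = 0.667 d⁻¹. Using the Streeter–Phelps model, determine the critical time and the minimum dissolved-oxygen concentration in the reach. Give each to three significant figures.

t_c ≈ 2.23 d; minimum DO ≈ 3.86 mg/L

Mixed DO = (26.2×8.88 + 7.43×0.501)/(26.2+7.43) = 236.4/33.63 = 7.029 mg/L.
Mixed L₀ = (26.2×2.86 + 7.43×183)/(33.63) = 1435/33.63 = 42.66 mg/L.
Initial deficit D₀ = C_s − DO₀ = 10.6 − 7.029 = 3.571 mg/L.
t_c = (1/0.5210) ln[(0.667/0.146)(1 − 3.571×0.5210/(0.146×42.66))] = 1.919 × ln(3.204) = 2.235 d.
D_c = (0.146/0.667) × 42.66 × e^(−0.146×2.235) = 0.2189 × 42.66 × 0.7216 = 6.738 mg/L.
Minimum DO = 10.6 − 6.738 = 3.862 mg/L.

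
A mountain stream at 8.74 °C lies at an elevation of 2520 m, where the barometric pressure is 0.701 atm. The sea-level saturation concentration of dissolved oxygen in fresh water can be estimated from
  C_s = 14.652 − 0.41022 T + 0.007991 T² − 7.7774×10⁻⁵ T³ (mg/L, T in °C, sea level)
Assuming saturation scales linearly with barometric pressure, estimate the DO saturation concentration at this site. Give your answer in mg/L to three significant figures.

C_s ≈ 8.15 mg/L

At sea level: C_s = 14.652 − 0.41022×8.74 + 0.007991×8.74² − 7.7774×10⁻⁵×8.74³ = 11.63 mg/L.
Pressure correction: C_s' = 11.63 × 0.701 = 8.149 mg/L.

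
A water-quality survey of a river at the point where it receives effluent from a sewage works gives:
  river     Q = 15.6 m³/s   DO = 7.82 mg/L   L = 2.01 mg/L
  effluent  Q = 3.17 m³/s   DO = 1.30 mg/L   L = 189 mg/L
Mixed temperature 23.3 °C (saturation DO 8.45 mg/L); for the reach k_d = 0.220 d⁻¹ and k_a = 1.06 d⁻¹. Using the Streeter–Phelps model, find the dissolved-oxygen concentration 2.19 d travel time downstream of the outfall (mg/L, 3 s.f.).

Mixed DO = (15.6×7.82 + 3.17×1.30)/(15.6+3.17) = 126.1/18.77 = 6.719 mg/L.
Mixed L₀ = (15.6×2.01 + 3.17×189)/(18.77) = 630.5/18.77 = 33.59 mg/L.
Initial deficit D₀ = C_s − DO₀ = 8.45 − 6.719 = 1.731 mg/L.
D(2.19) = [0.220×33.59/(1.06−0.220)](e^(−0.220×2.19) − e^(−1.06×2.19)) + 1.731 e^(−1.06×2.19)
= 8.797 × (0.6177 − 0.09814) + 1.731 × 0.09814 = 4.740 mg/L.
DO = 8.45 − 4.740 = 3.710 mg/L.

DO ≈ 3.71 mg/L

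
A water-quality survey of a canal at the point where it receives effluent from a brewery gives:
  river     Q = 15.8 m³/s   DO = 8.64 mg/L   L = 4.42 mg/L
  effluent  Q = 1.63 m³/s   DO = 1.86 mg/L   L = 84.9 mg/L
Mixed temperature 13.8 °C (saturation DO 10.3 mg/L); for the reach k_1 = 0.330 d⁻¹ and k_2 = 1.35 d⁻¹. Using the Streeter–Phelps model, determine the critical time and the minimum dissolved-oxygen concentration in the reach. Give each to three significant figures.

t_c ≈ 0.499 d; minimum DO ≈ 7.82 mg/L

Mixed DO = (15.8×8.64 + 1.63×1.86)/(15.8+1.63) = 139.5/17.43 = 8.006 mg/L.
Mixed L₀ = (15.8×4.42 + 1.63×84.9)/(17.43) = 208.2/17.43 = 11.95 mg/L.
Initial deficit D₀ = C_s − DO₀ = 10.3 − 8.006 = 2.294 mg/L.
t_c = (1/1.020) ln[(1.35/0.330)(1 − 2.294×1.020/(0.330×11.95))] = 0.9804 × ln(1.663) = 0.4985 d.
D_c = (0.330/1.35) × 11.95 × e^(−0.330×0.4985) = 0.2444 × 11.95 × 0.8483 = 2.477 mg/L.
Minimum DO = 10.3 − 2.477 = 7.823 mg/L.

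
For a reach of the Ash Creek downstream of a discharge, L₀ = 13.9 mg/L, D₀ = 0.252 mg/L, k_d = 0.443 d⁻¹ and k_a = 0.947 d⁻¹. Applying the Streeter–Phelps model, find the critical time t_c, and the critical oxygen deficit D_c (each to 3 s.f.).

With k_a/k_d = 2.138 and 1 − D₀(k_a−k_d)/(k_d L₀) = 0.9794,
t_c = ln(2.138 × 0.9794) / (0.947 − 0.443) = ln(2.094) / 0.5040 = 0.7389/0.5040 = 1.466 d.
L(t_c) = L₀ e^(−k_d t_c) = 13.9 × 0.5223 = 7.260 mg/L, and at the critical point k_a D_c = k_d L, so D_c = (0.443/0.947) × 7.260 = 3.396 mg/L.

t_c ≈ 1.47 d; D_c ≈ 3.40 mg/L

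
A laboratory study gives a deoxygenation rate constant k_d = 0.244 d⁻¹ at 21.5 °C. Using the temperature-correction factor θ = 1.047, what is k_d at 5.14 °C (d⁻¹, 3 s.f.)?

k_d(T₂) = k_d(T₁) · θ^(T₂−T₁) = 0.244 × 1.047^(5.14−21.5)
= 0.244 × 1.047^-16.4 = 0.244 × 0.4717 = 0.1151 d⁻¹.

k_d ≈ 0.115 d⁻¹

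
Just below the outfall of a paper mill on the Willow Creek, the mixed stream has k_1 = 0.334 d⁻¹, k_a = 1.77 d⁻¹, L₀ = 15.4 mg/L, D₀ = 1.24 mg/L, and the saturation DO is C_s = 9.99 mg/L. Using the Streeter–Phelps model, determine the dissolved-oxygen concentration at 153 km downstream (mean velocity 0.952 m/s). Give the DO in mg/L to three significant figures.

DO ≈ 8.15 mg/L

Travel time t = x/v = 153 km / (0.952 m/s) = 153000 m / 0.952 m/s = 160700 s = 1.860 d.
k_1 L₀/(k_a−k_1) = 0.334×15.4/(1.77−0.334) = 5.144/1.436 = 3.582 mg/L.
e^(−k_1 t) = e^(−0.334×1.860) = 0.5373; e^(−k_a t) = e^(−1.77×1.860) = 0.03716.
D = 3.582 × (0.5373 − 0.03716) + 1.24 × 0.03716 = 1.791 + 0.04608 = 1.837 mg/L.
DO = C_s − D = 9.99 − 1.837 = 8.153 mg/L.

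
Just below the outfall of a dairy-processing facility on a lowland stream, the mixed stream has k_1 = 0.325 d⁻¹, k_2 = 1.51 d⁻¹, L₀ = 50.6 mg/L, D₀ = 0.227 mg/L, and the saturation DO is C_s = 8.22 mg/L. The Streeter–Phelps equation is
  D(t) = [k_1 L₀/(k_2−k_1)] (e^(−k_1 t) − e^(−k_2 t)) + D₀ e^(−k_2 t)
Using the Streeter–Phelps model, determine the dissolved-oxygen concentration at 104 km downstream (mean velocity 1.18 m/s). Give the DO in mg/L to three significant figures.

Travel time t = x/v = 104 km / (1.18 m/s) = 104000 m / 1.18 m/s = 88140 s = 1.020 d.
k_1 L₀/(k_2−k_1) = 0.325×50.6/(1.51−0.325) = 16.45/1.185 = 13.88 mg/L.
e^(−k_1 t) = e^(−0.325×1.020) = 0.7178; e^(−k_2 t) = e^(−1.51×1.020) = 0.2143.
D = 13.88 × (0.7178 − 0.2143) + 0.227 × 0.2143 = 6.988 + 0.04865 = 7.036 mg/L.
DO = C_s − D = 8.22 − 7.036 = 1.184 mg/L.

DO ≈ 1.18 mg/L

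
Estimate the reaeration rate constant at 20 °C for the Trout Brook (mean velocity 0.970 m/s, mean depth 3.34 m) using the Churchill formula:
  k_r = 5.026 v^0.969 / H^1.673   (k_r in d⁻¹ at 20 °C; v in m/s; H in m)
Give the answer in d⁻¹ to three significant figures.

k_r ≈ 0.649 d⁻¹

k_r = 5.026 × 0.970^0.969 / 3.34^1.673 = 5.026 × 0.9709 / 7.520 = 0.6489 d⁻¹.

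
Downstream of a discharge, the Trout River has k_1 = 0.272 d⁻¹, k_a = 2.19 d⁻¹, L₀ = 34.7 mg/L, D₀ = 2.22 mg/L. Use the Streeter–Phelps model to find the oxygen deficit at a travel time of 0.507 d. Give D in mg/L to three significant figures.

k_1 L₀/(k_a−k_1) = 0.272×34.7/(2.19−0.272) = 9.438/1.918 = 4.921 mg/L.
e^(−k_1 t) = e^(−0.272×0.5070) = 0.8712; e^(−k_a t) = e^(−2.19×0.5070) = 0.3295.
D = 4.921 × (0.8712 − 0.3295) + 2.22 × 0.3295 = 2.666 + 0.7314 = 3.397 mg/L.

D ≈ 3.40 mg/L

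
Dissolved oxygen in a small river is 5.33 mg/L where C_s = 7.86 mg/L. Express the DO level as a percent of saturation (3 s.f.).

% saturation = C/C_s × 100 = 5.33/7.86 × 100 = 67.8 %.

67.8 % saturation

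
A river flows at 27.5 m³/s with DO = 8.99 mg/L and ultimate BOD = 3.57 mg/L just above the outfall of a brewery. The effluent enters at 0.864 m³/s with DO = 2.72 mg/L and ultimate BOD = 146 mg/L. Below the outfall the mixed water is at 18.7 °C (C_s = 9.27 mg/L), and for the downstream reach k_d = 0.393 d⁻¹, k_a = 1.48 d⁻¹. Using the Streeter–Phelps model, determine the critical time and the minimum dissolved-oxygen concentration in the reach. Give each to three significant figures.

Mixed DO = (27.5×8.99 + 0.864×2.72)/(27.5+0.864) = 249.6/28.36 = 8.799 mg/L.
Mixed L₀ = (27.5×3.57 + 0.864×146)/(28.36) = 224.3/28.36 = 7.909 mg/L.
Initial deficit D₀ = C_s − DO₀ = 9.27 − 8.799 = 0.4710 mg/L.
t_c = (1/1.087) ln[(1.48/0.393)(1 − 0.4710×1.087/(0.393×7.909))] = 0.9200 × ln(3.146) = 1.054 d.
D_c = (0.393/1.48) × 7.909 × e^(−0.393×1.054) = 0.2655 × 7.909 × 0.6608 = 1.388 mg/L.
Minimum DO = 9.27 − 1.388 = 7.882 mg/L.

t_c ≈ 1.05 d; minimum DO ≈ 7.88 mg/L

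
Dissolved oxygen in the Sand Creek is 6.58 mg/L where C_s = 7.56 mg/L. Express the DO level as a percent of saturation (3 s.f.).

87.0 % saturation

% saturation = C/C_s × 100 = 6.58/7.56 × 100 = 87.0 %.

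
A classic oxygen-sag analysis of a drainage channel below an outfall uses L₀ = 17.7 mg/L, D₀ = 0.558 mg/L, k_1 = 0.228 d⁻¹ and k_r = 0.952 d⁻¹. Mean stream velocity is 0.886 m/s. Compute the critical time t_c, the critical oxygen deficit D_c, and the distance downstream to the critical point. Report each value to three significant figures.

At the critical point dD/dt = 0, so k_1 L₀ e^(−k_1 t) = k_r D. Substituting D(t) from the Streeter–Phelps equation and solving for t gives
t_c = ln[(k_r/k_1)(1 − D₀(k_r−k_1)/(k_1 L₀))] / (k_r−k_1).
Here k_r−k_1 = 0.7240 d⁻¹ and 1 − D₀(k_r−k_1)/(k_1 L₀) = 1 − 0.558×0.7240/(0.228×17.7) = 0.8999, so
t_c = ln(4.175 × 0.8999) / 0.7240 = 1.324 / 0.7240 = 1.828 d.
D_c = (k_1/k_r) L₀ e^(−k_1 t_c) = (0.228/0.952) × 17.7 × e^(−0.228×1.828) = 0.2395 × 17.7 × 0.6591 = 2.794 mg/L.
x_c = v t_c = 0.886 m/s × 1.828 d × 86400 s/d = 140000 m ≈ 140 km.

t_c ≈ 1.83 d; D_c ≈ 2.79 mg/L; x_c ≈ 140 km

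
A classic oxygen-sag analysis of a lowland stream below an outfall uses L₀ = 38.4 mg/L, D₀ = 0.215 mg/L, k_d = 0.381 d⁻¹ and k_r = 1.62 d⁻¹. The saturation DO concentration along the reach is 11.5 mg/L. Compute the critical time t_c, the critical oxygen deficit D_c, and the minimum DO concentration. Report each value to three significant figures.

At the critical point dD/dt = 0, so k_d L₀ e^(−k_d t) = k_r D. Substituting D(t) from the Streeter–Phelps equation and solving for t gives
t_c = ln[(k_r/k_d)(1 − D₀(k_r−k_d)/(k_d L₀))] / (k_r−k_d).
Here k_r−k_d = 1.239 d⁻¹ and 1 − D₀(k_r−k_d)/(k_d L₀) = 1 − 0.215×1.239/(0.381×38.4) = 0.9818, so
t_c = ln(4.252 × 0.9818) / 1.239 = 1.429 / 1.239 = 1.153 d.
D_c = (k_d/k_r) L₀ e^(−k_d t_c) = (0.381/1.62) × 38.4 × e^(−0.381×1.153) = 0.2352 × 38.4 × 0.6444 = 5.820 mg/L.
Minimum DO = C_s − D_c = 11.5 − 5.820 = 5.680 mg/L.

t_c ≈ 1.15 d; D_c ≈ 5.82 mg/L; min DO ≈ 5.68 mg/L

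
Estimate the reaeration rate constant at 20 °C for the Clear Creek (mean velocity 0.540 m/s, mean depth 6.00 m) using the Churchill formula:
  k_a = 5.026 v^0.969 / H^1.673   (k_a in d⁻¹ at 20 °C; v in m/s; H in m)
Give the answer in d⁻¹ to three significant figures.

k_a ≈ 0.138 d⁻¹

k_a = 5.026 × 0.540^0.969 / 6.00^1.673 = 5.026 × 0.5504 / 20.04 = 0.1381 d⁻¹.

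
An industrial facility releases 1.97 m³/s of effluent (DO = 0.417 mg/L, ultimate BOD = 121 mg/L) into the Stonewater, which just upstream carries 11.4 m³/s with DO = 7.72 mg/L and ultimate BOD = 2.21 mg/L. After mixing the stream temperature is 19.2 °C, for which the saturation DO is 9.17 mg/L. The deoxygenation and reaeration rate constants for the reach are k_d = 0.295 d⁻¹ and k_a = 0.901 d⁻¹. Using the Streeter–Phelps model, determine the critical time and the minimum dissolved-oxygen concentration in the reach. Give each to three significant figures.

Mixed DO = (11.4×7.72 + 1.97×0.417)/(11.4+1.97) = 88.83/13.37 = 6.644 mg/L.
Mixed L₀ = (11.4×2.21 + 1.97×121)/(13.37) = 263.6/13.37 = 19.71 mg/L.
Initial deficit D₀ = C_s − DO₀ = 9.17 − 6.644 = 2.526 mg/L.
t_c = (1/0.6060) ln[(0.901/0.295)(1 − 2.526×0.6060/(0.295×19.71))] = 1.650 × ln(2.250) = 1.338 d.
D_c = (0.295/0.901) × 19.71 × e^(−0.295×1.338) = 0.3274 × 19.71 × 0.6738 = 4.349 mg/L.
Minimum DO = 9.17 − 4.349 = 4.821 mg/L.

t_c ≈ 1.34 d; minimum DO ≈ 4.82 mg/L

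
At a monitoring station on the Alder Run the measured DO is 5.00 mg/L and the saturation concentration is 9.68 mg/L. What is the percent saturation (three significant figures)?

% saturation = C/C_s × 100 = 5.00/9.68 × 100 = 51.7 %.

51.7 % saturation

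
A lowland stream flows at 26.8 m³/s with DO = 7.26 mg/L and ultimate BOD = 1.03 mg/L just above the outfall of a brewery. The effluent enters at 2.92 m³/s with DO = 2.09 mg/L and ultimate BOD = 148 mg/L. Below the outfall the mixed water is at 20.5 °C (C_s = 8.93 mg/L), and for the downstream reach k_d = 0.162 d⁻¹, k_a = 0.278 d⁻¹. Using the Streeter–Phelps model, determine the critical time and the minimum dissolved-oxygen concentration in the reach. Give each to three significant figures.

t_c ≈ 3.74 d; minimum DO ≈ 4.01 mg/L

Mixed DO = (26.8×7.26 + 2.92×2.09)/(26.8+2.92) = 200.7/29.72 = 6.752 mg/L.
Mixed L₀ = (26.8×1.03 + 2.92×148)/(29.72) = 459.8/29.72 = 15.47 mg/L.
Initial deficit D₀ = C_s − DO₀ = 8.93 − 6.752 = 2.178 mg/L.
t_c = (1/0.1160) ln[(0.278/0.162)(1 − 2.178×0.1160/(0.162×15.47))] = 8.621 × ln(1.543) = 3.739 d.
D_c = (0.162/0.278) × 15.47 × e^(−0.162×3.739) = 0.5827 × 15.47 × 0.5457 = 4.919 mg/L.
Minimum DO = 8.93 − 4.919 = 4.011 mg/L.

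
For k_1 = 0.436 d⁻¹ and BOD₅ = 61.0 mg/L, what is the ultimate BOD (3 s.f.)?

BOD₅ = L₀(1 − e^(−5k_1)) ⇒ L₀ = BOD₅ / (1 − e^(−5×0.436))
= 61.0 / (1 − 0.1130) = 61.0 / 0.8870 = 68.77 mg/L.

L₀ ≈ 68.8 mg/L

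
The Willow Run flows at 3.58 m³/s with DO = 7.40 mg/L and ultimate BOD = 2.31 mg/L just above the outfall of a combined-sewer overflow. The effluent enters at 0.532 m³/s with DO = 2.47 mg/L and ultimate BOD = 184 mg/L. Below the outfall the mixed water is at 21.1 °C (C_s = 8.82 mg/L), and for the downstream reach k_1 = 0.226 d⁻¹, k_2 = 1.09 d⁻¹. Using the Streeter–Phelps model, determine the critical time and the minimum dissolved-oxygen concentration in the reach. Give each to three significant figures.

t_c ≈ 1.40 d; minimum DO ≈ 4.92 mg/L

Mixed DO = (3.58×7.40 + 0.532×2.47)/(3.58+0.532) = 27.81/4.112 = 6.762 mg/L.
Mixed L₀ = (3.58×2.31 + 0.532×184)/(4.112) = 106.2/4.112 = 25.82 mg/L.
Initial deficit D₀ = C_s − DO₀ = 8.82 − 6.762 = 2.058 mg/L.
t_c = (1/0.8640) ln[(1.09/0.226)(1 − 2.058×0.8640/(0.226×25.82))] = 1.157 × ln(3.353) = 1.400 d.
D_c = (0.226/1.09) × 25.82 × e^(−0.226×1.400) = 0.2073 × 25.82 × 0.7287 = 3.901 mg/L.
Minimum DO = 8.82 − 3.901 = 4.919 mg/L.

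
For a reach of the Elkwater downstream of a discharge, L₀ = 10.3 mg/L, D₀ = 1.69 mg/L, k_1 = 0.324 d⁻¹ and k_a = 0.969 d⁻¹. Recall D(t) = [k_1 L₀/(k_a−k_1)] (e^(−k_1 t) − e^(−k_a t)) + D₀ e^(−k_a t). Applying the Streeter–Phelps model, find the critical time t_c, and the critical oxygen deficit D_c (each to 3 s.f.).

t_c ≈ 1.09 d; D_c ≈ 2.42 mg/L

At the critical point dD/dt = 0, so k_1 L₀ e^(−k_1 t) = k_a D. Substituting D(t) from the Streeter–Phelps equation and solving for t gives
t_c = ln[(k_a/k_1)(1 − D₀(k_a−k_1)/(k_1 L₀))] / (k_a−k_1).
Here k_a−k_1 = 0.6450 d⁻¹ and 1 − D₀(k_a−k_1)/(k_1 L₀) = 1 − 1.69×0.6450/(0.324×10.3) = 0.6734, so
t_c = ln(2.991 × 0.6734) / 0.6450 = 0.7001 / 0.6450 = 1.085 d.
D_c = (k_1/k_a) L₀ e^(−k_1 t_c) = (0.324/0.969) × 10.3 × e^(−0.324×1.085) = 0.3344 × 10.3 × 0.7035 = 2.423 mg/L.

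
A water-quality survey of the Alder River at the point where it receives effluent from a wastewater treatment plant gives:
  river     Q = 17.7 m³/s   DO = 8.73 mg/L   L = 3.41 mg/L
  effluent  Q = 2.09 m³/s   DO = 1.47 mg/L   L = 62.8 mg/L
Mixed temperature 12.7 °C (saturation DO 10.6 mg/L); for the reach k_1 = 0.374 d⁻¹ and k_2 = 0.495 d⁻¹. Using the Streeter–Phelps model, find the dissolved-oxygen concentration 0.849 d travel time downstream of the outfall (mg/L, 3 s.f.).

Mixed DO = (17.7×8.73 + 2.09×1.47)/(17.7+2.09) = 157.6/19.79 = 7.963 mg/L.
Mixed L₀ = (17.7×3.41 + 2.09×62.8)/(19.79) = 191.6/19.79 = 9.682 mg/L.
Initial deficit D₀ = C_s − DO₀ = 10.6 − 7.963 = 2.637 mg/L.
D(0.849) = [0.374×9.682/(0.495−0.374)](e^(−0.374×0.849) − e^(−0.495×0.849)) + 2.637 e^(−0.495×0.849)
= 29.93 × (0.7279 − 0.6569) + 2.637 × 0.6569 = 3.859 mg/L.
DO = 10.6 − 3.859 = 6.741 mg/L.

DO ≈ 6.74 mg/L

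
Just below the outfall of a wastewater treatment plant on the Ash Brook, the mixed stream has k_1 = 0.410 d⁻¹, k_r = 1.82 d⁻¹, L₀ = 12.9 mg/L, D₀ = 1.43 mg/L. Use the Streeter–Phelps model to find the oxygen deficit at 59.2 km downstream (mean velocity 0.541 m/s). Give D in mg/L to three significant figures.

D ≈ 2.00 mg/L

Travel time t = x/v = 59.2 km / (0.541 m/s) = 59200 m / 0.541 m/s = 109400 s = 1.267 d.
k_1 L₀/(k_r−k_1) = 0.410×12.9/(1.82−0.410) = 5.289/1.410 = 3.751 mg/L.
e^(−k_1 t) = e^(−0.410×1.267) = 0.5950; e^(−k_r t) = e^(−1.82×1.267) = 0.09975.
D = 3.751 × (0.5950 − 0.09975) + 1.43 × 0.09975 = 1.858 + 0.1426 = 2.000 mg/L.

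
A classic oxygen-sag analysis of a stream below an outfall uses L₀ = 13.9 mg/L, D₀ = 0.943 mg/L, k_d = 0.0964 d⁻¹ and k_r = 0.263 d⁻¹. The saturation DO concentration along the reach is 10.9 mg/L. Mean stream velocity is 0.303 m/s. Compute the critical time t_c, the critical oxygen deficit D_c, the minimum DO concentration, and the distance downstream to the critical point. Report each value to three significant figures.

t_c ≈ 5.28 d; D_c ≈ 3.06 mg/L; min DO ≈ 7.84 mg/L; x_c ≈ 138 km

t_c = [1/(k_r−k_d)] ln[(k_r/k_d)(1 − D₀(k_r−k_d)/(k_d L₀))]
= [1/(0.263−0.0964)] ln[(0.263/0.0964)(1 − 0.943×0.1666/(0.0964×13.9))]
= (1/0.1666) ln[2.728 × 0.8828] = 6.002 × ln(2.408) = 6.002 × 0.8789 = 5.276 d.
D_c = (k_d/k_r) L₀ e^(−k_d t_c) = (0.0964/0.263) × 13.9 × e^(−0.0964×5.276) = 0.3665 × 13.9 × 0.6013 = 3.064 mg/L.
Minimum DO = C_s − D_c = 10.9 − 3.064 = 7.836 mg/L.
x_c = v t_c = 0.303 m/s × 5.276 d × 86400 s/d = 138100 m ≈ 138 km.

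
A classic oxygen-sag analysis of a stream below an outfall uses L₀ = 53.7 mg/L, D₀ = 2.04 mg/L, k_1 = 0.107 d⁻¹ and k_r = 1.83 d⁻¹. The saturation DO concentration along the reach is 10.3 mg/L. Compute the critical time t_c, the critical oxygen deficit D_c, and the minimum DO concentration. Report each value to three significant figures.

t_c ≈ 1.10 d; D_c ≈ 2.79 mg/L; min DO ≈ 7.51 mg/L

At the critical point dD/dt = 0, so k_1 L₀ e^(−k_1 t) = k_r D. Substituting D(t) from the Streeter–Phelps equation and solving for t gives
t_c = ln[(k_r/k_1)(1 − D₀(k_r−k_1)/(k_1 L₀))] / (k_r−k_1).
Here k_r−k_1 = 1.723 d⁻¹ and 1 − D₀(k_r−k_1)/(k_1 L₀) = 1 − 2.04×1.723/(0.107×53.7) = 0.3883, so
t_c = ln(17.10 × 0.3883) / 1.723 = 1.893 / 1.723 = 1.099 d.
L(t_c) = L₀ e^(−k_1 t_c) = 53.7 × 0.8891 = 47.74 mg/L, and at the critical point k_r D_c = k_1 L, so D_c = (0.107/1.83) × 47.74 = 2.792 mg/L.
Minimum DO = C_s − D_c = 10.3 − 2.792 = 7.508 mg/L.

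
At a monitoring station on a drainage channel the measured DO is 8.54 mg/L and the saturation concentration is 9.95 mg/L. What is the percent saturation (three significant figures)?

85.8 % saturation

% saturation = C/C_s × 100 = 8.54/9.95 × 100 = 85.8 %.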